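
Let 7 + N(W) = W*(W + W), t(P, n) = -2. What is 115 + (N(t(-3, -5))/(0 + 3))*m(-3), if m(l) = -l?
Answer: 116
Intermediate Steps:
N(W) = -7 + 2*W² (N(W) = -7 + W*(W + W) = -7 + W*(2*W) = -7 + 2*W²)
115 + (N(t(-3, -5))/(0 + 3))*m(-3) = 115 + ((-7 + 2*(-2)²)/(0 + 3))*(-1*(-3)) = 115 + ((-7 + 2*4)/3)*3 = 115 + ((-7 + 8)/3)*3 = 115 + ((⅓)*1)*3 = 115 + (⅓)*3 = 115 + 1 = 116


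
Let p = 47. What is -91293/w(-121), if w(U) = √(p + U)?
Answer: 91293*I*√74/74 ≈ 10613.0*I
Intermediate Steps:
w(U) = √(47 + U)
-91293/w(-121) = -91293/√(47 - 121) = -91293*(-I*√74/74) = -(-91293)*I*√74/74 = 91293*I*√74/74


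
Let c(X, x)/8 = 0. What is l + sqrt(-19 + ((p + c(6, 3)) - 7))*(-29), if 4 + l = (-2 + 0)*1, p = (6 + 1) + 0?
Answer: -6 - 29*I*sqrt(19) ≈ -6.0 - 126.41*I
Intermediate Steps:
c(X, x) = 0 (c(X, x) = 8*0 = 0)
p = 7 (p = 7 + 0 = 7)
l = -6 (l = -4 + (-2 + 0)*1 = -4 - 2*1 = -4 - 2 = -6)
l + sqrt(-19 + ((p + c(6, 3)) - 7))*(-29) = -6 + sqrt(-19 + ((7 + 0) - 7))*(-29) = -6 + sqrt(-19 + (7 - 7))*(-29) = -6 + sqrt(-19 + 0)*(-29) = -6 + sqrt(-19)*(-29) = -6 + (I*sqrt(19))*(-29) = -6 - 29*I*sqrt(19)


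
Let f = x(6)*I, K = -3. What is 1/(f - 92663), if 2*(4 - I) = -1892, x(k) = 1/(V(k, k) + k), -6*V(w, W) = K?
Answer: -13/1202719 ≈ -1.0809e-5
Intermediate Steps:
V(w, W) = ½ (V(w, W) = -⅙*(-3) = ½)
x(k) = 1/(½ + k)
I = 950 (I = 4 - ½*(-1892) = 4 + 946 = 950)
f = 1900/13 (f = (2/(1 + 2*6))*950 = (2/(1 + 12))*950 = (2/13)*950 = 1900/13 ≈ 146.15)
1/(f - 92663) = 1/(1900/13 - 92663) = 1/(-1202719/13) = -13/1202719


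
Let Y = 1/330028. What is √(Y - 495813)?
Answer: I*√13500799678156841/165014 ≈ 704.14*I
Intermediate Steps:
Y = 1/330028 ≈ 3.0300e-6
√(Y - 495813) = √(1/330028 - 495813) = √(-163632172763/330028) = I*√13500799678156841/165014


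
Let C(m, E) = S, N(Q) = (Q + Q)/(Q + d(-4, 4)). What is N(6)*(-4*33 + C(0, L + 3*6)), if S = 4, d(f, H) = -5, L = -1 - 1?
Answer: -1536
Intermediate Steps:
L = -2
N(Q) = 2*Q/(-5 + Q) (N(Q) = (Q + Q)/(Q - 5) = (2*Q)/(-5 + Q) = 2*Q/(-5 + Q))
C(m, E) = 4
N(6)*(-4*33 + C(0, L + 3*6)) = (2*6/(-5 + 6))*(-4*33 + 4) = (2*6/1)*(-132 + 4) = (2*6*1)*(-128) = 12*(-128) = -1536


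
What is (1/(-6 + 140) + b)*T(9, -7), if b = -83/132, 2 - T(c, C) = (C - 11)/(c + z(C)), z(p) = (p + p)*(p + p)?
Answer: -117593/90651 ≈ -1.2972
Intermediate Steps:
z(p) = 4*p² (z(p) = (2*p)*(2*p) = 4*p²)
T(c, C) = 2 - (-11 + C)/(c + 4*C²) (T(c, C) = 2 - (C - 11)/(c + 4*C²) = 2 - (-11 + C)/(c + 4*C²))
b = -83/132 (b = -83*1/132 = -83/132 ≈ -0.62879)
(1/(-6 + 140) + b)*T(9, -7) = (1/(-6 + 140) - 83/132)*((11 - 1*(-7) + 2*9 + 8*(-7)²)/(9 + 4*(-7)²)) = (1/134 - 83/132)*((11 + 7 + 18 + 8*49)/(9 + 4*49)) = (1/134 - 83/132)*((11 + 7 + 18 + 392)/(9 + 196)) = -5495*428/(8844*205) = -1099*428/362604 = -5495/8844*428/205 = -117593/90651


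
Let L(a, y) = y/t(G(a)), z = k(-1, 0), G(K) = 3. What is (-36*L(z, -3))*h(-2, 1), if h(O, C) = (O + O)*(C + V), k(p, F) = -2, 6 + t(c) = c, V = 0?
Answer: 144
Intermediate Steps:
t(c) = -6 + c
z = -2
h(O, C) = 2*C*O (h(O, C) = (O + O)*(C + 0) = (2*O)*C = 2*C*O)
L(a, y) = -y/3 (L(a, y) = y/(-6 + 3) = y/(-3) = -y/3)
(-36*L(z, -3))*h(-2, 1) = (-(-12)*(-3))*(2*1*(-2)) = -36*1*(-4) = -36*(-4) = 144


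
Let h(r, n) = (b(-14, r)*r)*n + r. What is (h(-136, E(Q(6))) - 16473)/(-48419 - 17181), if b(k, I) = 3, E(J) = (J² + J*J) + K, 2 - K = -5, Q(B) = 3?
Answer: 26809/65600 ≈ 0.40867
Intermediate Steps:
K = 7 (K = 2 - 1*(-5) = 2 + 5 = 7)
E(J) = 7 + 2*J² (E(J) = (J² + J*J) + 7 = (J² + J²) + 7 = 2*J² + 7 = 7 + 2*J²)
h(r, n) = r + 3*n*r (h(r, n) = (3*r)*n + r = 3*n*r + r = r + 3*n*r)
(h(-136, E(Q(6))) - 16473)/(-48419 - 17181) = (-136*(1 + 3*(7 + 2*3²)) - 16473)/(-48419 - 17181) = (-136*(1 + 3*(7 + 2*9)) - 16473)/(-65600) = (-136*(1 + 3*(7 + 18)) - 16473)*(-1/65600) = (-136*(1 + 3*25) - 16473)*(-1/65600) = (-136*(1 + 75) - 16473)*(-1/65600) = (-136*76 - 16473)*(-1/65600) = (-10336 - 16473)*(-1/65600) = -26809*(-1/65600) = 26809/65600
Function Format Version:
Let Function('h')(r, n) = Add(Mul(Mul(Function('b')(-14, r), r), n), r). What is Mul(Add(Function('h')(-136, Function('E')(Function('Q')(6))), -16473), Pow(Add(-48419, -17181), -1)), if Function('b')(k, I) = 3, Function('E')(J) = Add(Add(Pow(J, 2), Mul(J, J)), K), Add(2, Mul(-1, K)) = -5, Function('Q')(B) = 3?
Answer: Rational(26809, 65600) ≈ 0.40867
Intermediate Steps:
K = 7 (K = Add(2, Mul(-1, -5)) = Add(2, 5) = 7)
Function('E')(J) = Add(7, Mul(2, Pow(J, 2))) (Function('E')(J) = Add(Add(Pow(J, 2), Mul(J, J)), 7) = Add(Add(Pow(J, 2), Pow(J, 2)), 7) = Add(Mul(2, Pow(J, 2)), 7) = Add(7, Mul(2, Pow(J, 2))))
Function('h')(r, n) = Add(r, Mul(3, n, r)) (Function('h')(r, n) = Add(Mul(Mul(3, r), n), r) = Add(Mul(3, n, r), r) = Add(r, Mul(3, n, r)))
Mul(Add(Function('h')(-136, Function('E')(Function('Q')(6))), -16473), Pow(Add(-48419, -17181), -1)) = Mul(Add(Mul(-136, Add(1, Mul(3, Add(7, Mul(2, Pow(3, 2)))))), -16473), Pow(Add(-48419, -17181), -1)) = Mul(Add(Mul(-136, Add(1, Mul(3, Add(7, Mul(2, 9))))), -16473), Pow(-65600, -1)) = Mul(Add(Mul(-136, Add(1, Mul(3, Add(7, 18)))), -16473), Rational(-1, 65600)) = Mul(Add(Mul(-136, Add(1, Mul(3, 25))), -16473), Rational(-1, 65600)) = Mul(Add(Mul(-136, Add(1, 75)), -16473), Rational(-1, 65600)) = Mul(Add(Mul(-136, 76), -16473), Rational(-1, 65600)) = Mul(Add(-10336, -16473), Rational(-1, 65600)) = Mul(-26809, Rational(-1, 65600)) = Rational(26809, 65600)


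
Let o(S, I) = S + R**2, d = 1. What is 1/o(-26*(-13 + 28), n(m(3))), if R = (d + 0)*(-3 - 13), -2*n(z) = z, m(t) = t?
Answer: -1/134 ≈ -0.0074627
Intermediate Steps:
n(z) = -z/2
R = -16 (R = (1 + 0)*(-3 - 13) = 1*(-16) = -16)
o(S, I) = 256 + S (o(S, I) = S + (-16)**2 = S + 256 = 256 + S)
1/o(-26*(-13 + 28), n(m(3))) = 1/(256 - 26*(-13 + 28)) = 1/(256 - 26*15) = 1/(256 - 390) = 1/(-134) = -1/134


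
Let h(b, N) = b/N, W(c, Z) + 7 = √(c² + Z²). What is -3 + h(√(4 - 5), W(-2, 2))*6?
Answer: -3 - 42*I/41 - 12*I*√2/41 ≈ -3.0 - 1.4383*I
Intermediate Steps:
W(c, Z) = -7 + √(Z² + c²) (W(c, Z) = -7 + √(c² + Z²) = -7 + √(Z² + c²))
-3 + h(√(4 - 5), W(-2, 2))*6 = -3 + (√(4 - 5)/(-7 + √(2² + (-2)²)))*6 = -3 + (√(-1)/(-7 + √(4 + 4)))*6 = -3 + (I/(-7 + √8))*6 = -3 + (I/(-7 + 2*√2))*6 = -3 + 6*I/(-7 + 2*√2)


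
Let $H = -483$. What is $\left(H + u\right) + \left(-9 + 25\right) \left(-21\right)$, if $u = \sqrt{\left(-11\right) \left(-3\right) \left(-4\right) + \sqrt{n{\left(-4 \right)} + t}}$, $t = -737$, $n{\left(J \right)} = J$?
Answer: $-819 + \sqrt{-132 + i \sqrt{741}} \approx -817.82 + 11.549 i$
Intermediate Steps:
$u = \sqrt{-132 + i \sqrt{741}}$ ($u = \sqrt{\left(-11\right) \left(-3\right) \left(-4\right) + \sqrt{-4 - 737}} = \sqrt{33 \left(-4\right) + \sqrt{-741}} = \sqrt{-132 + i \sqrt{741}} \approx 1.1785 + 11.549 i$)
$\left(H + u\right) + \left(-9 + 25\right) \left(-21\right) = \left(-483 + \sqrt{-132 + i \sqrt{741}}\right) + \left(-9 + 25\right) \left(-21\right) = \left(-483 + \sqrt{-132 + i \sqrt{741}}\right) + 16 \left(-21\right) = \left(-483 + \sqrt{-132 + i \sqrt{741}}\right) - 336 = -819 + \sqrt{-132 + i \sqrt{741}}$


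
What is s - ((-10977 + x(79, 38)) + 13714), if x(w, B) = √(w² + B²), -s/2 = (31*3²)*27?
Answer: -17803 - √7685 ≈ -17891.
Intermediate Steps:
s = -15066 (s = -2*31*3²*27 = -2*31*9*27 = -558*27 = -2*7533 = -15066)
x(w, B) = √(B² + w²)
s - ((-10977 + x(79, 38)) + 13714) = -15066 - ((-10977 + √(38² + 79²)) + 13714) = -15066 - ((-10977 + √(1444 + 6241)) + 13714) = -15066 - ((-10977 + √7685) + 13714) = -15066 - (2737 + √7685) = -15066 + (-2737 - √7685) = -17803 - √7685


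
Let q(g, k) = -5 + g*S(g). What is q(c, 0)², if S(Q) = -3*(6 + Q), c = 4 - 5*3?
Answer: 28900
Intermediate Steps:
c = -11 (c = 4 - 15 = -11)
S(Q) = -18 - 3*Q
q(g, k) = -5 + g*(-18 - 3*g)
q(c, 0)² = (-5 - 3*(-11)*(6 - 11))² = (-5 - 3*(-11)*(-5))² = (-5 - 165)² = (-170)² = 28900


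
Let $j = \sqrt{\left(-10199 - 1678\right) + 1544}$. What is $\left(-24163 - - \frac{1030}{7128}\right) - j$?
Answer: $- \frac{86116417}{3564} - i \sqrt{10333} \approx -24163.0 - 101.65 i$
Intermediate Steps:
$j = i \sqrt{10333}$ ($j = \sqrt{-11877 + 1544} = \sqrt{-10333} = i \sqrt{10333} \approx 101.65 i$)
$\left(-24163 - - \frac{1030}{7128}\right) - j = \left(-24163 - - \frac{1030}{7128}\right) - i \sqrt{10333} = \left(-24163 - \left(-1030\right) \frac{1}{7128}\right) - i \sqrt{10333} = \left(-24163 - - \frac{515}{3564}\right) - i \sqrt{10333} = \left(-24163 + \frac{515}{3564}\right) - i \sqrt{10333} = - \frac{86116417}{3564} - i \sqrt{10333}$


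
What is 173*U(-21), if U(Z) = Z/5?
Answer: -3633/5 ≈ -726.60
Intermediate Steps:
U(Z) = Z/5 (U(Z) = Z*(⅕) = Z/5)
173*U(-21) = 173*((⅕)*(-21)) = 173*(-21/5) = -3633/5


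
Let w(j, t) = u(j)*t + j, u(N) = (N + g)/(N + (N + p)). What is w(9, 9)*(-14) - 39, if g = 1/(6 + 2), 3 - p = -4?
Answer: -21099/100 ≈ -210.99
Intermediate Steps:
p = 7 (p = 3 - 1*(-4) = 3 + 4 = 7)
g = 1/8 ≈ 0.12500
u(N) = (1/8 + N)/(7 + 2*N) (u(N) = (N + 1/8)/(N + (N + 7)) = (1/8 + N)/(N + (7 + N)) = (1/8 + N)/(7 + 2*N))
w(j, t) = j + t*(1 + 8*j)/(8*(7 + 2*j)) (w(j, t) = ((1 + 8*j)/(8*(7 + 2*j)))*t + j = t*(1 + 8*j)/(8*(7 + 2*j)) + j = j + t*(1 + 8*j)/(8*(7 + 2*j)))
w(9, 9)*(-14) - 39 = ((9*(1 + 8*9) + 8*9*(7 + 2*9))/(8*(7 + 2*9)))*(-14) - 39 = ((9*(1 + 72) + 8*9*(7 + 18))/(8*(7 + 18)))*(-14) - 39 = ((1/8)*(9*73 + 8*9*25)/25)*(-14) - 39 = ((1/8)*(1/25)*(657 + 1800))*(-14) - 39 = ((1/8)*(1/25)*2457)*(-14) - 39 = (2457/200)*(-14) - 39 = -17199/100 - 39 = -21099/100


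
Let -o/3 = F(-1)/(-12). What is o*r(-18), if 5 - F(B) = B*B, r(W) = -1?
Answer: -1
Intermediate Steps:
F(B) = 5 - B² (F(B) = 5 - B*B = 5 - B²)
o = 1 (o = -3*(5 - 1*(-1)²)/(-12) = -3*(5 - 1*1)*(-1)/12 = -3*(5 - 1)*(-1)/12 = -12*(-1)/12 = -3*(-⅓) = 1)
o*r(-18) = 1*(-1) = -1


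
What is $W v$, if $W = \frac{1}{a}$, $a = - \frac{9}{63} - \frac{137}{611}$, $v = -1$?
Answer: $\frac{4277}{1570} \approx 2.7242$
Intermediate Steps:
$a = - \frac{1570}{4277}$ ($a = \left(-9\right) \frac{1}{63} - \frac{137}{611} = - \frac{1}{7} - \frac{137}{611} = - \frac{1570}{4277} \approx -0.36708$)
$W = - \frac{4277}{1570}$ ($W = \frac{1}{- \frac{1570}{4277}} = - \frac{4277}{1570} \approx -2.7242$)
$W v = \left(- \frac{4277}{1570}\right) \left(-1\right) = \frac{4277}{1570}$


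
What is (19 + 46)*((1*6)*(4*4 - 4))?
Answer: 4680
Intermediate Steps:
(19 + 46)*((1*6)*(4*4 - 4)) = 65*(6*(16 - 4)) = 65*(6*12) = 65*72 = 4680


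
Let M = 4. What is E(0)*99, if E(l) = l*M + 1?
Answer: 99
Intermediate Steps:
E(l) = 1 + 4*l (E(l) = l*4 + 1 = 4*l + 1 = 1 + 4*l)
E(0)*99 = (1 + 4*0)*99 = (1 + 0)*99 = 1*99 = 99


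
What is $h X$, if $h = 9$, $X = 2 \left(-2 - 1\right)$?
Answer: $-54$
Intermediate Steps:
$X = -6$ ($X = 2 \left(-3\right) = -6$)
$h X = 9 \left(-6\right) = -54$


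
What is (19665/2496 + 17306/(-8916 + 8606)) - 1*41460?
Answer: -5352864871/128960 ≈ -41508.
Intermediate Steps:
(19665/2496 + 17306/(-8916 + 8606)) - 1*41460 = (19665*(1/2496) + 17306/(-310)) - 41460 = (6555/832 + 17306*(-1/310)) - 41460 = (6555/832 - 8653/155) - 41460 = -6183271/128960 - 41460 = -5352864871/128960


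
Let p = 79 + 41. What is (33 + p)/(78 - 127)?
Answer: -153/49 ≈ -3.1224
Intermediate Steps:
p = 120
(33 + p)/(78 - 127) = (33 + 120)/(78 - 127) = 153/(-49) = 153*(-1/49) = -153/49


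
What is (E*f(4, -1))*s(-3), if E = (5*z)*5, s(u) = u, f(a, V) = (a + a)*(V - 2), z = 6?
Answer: 10800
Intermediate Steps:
f(a, V) = 2*a*(-2 + V) (f(a, V) = (2*a)*(-2 + V) = 2*a*(-2 + V))
E = 150 (E = (5*6)*5 = 30*5 = 150)
(E*f(4, -1))*s(-3) = (150*(2*4*(-2 - 1)))*(-3) = (150*(2*4*(-3)))*(-3) = (150*(-24))*(-3) = -3600*(-3) = 10800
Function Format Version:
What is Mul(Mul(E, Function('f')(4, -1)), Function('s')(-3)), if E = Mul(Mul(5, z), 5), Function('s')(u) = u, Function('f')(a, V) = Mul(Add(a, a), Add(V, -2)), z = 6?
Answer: 10800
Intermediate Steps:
Function('f')(a, V) = Mul(2, a, Add(-2, V)) (Function('f')(a, V) = Mul(Mul(2, a), Add(-2, V)) = Mul(2, a, Add(-2, V)))
E = 150 (E = Mul(Mul(5, 6), 5) = Mul(30, 5) = 150)
Mul(Mul(E, Function('f')(4, -1)), Function('s')(-3)) = Mul(Mul(150, Mul(2, 4, Add(-2, -1))), -3) = Mul(Mul(150, Mul(2, 4, -3)), -3) = Mul(Mul(150, -24), -3) = Mul(-3600, -3) = 10800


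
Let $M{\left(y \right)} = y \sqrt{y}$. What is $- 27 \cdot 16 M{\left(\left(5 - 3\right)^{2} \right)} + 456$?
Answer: $-3000$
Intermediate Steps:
$M{\left(y \right)} = y^{\frac{3}{2}}$
$- 27 \cdot 16 M{\left(\left(5 - 3\right)^{2} \right)} + 456 = - 27 \cdot 16 \left(\left(5 - 3\right)^{2}\right)^{\frac{3}{2}} + 456 = - 27 \cdot 16 \left(2^{2}\right)^{\frac{3}{2}} + 456 = - 27 \cdot 16 \cdot 4^{\frac{3}{2}} + 456 = - 27 \cdot 16 \cdot 8 + 456 = \left(-27\right) 128 + 456 = -3456 + 456 = -3000$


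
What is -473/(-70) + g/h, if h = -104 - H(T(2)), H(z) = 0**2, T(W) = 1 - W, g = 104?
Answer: 403/70 ≈ 5.7571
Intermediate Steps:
H(z) = 0
h = -104 (h = -104 - 1*0 = -104 + 0 = -104)
-473/(-70) + g/h = -473/(-70) + 104/(-104) = -473*(-1/70) + 104*(-1/104) = 473/70 - 1 = 403/70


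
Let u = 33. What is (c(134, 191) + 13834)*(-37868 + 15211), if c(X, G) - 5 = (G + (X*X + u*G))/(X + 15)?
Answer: -47272946877/149 ≈ -3.1727e+8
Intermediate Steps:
c(X, G) = 5 + (X**2 + 34*G)/(15 + X) (c(X, G) = 5 + (G + (X*X + 33*G))/(X + 15) = 5 + (G + (X**2 + 33*G))/(15 + X) = 5 + (X**2 + 34*G)/(15 + X))
(c(134, 191) + 13834)*(-37868 + 15211) = ((75 + 134**2 + 5*134 + 34*191)/(15 + 134) + 13834)*(-37868 + 15211) = ((75 + 17956 + 670 + 6494)/149 + 13834)*(-22657) = ((1/149)*25195 + 13834)*(-22657) = (25195/149 + 13834)*(-22657) = (2086461/149)*(-22657) = -47272946877/149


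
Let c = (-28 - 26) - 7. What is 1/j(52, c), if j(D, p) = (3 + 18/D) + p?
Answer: -26/1499 ≈ -0.017345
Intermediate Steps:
c = -61 (c = -54 - 7 = -61)
j(D, p) = 3 + p + 18/D
1/j(52, c) = 1/(3 - 61 + 18/52) = 1/(3 - 61 + 18*(1/52)) = 1/(3 - 61 + 9/26) = 1/(-1499/26) = -26/1499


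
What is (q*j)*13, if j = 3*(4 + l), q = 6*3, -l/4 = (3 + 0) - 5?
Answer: 8424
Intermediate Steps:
l = 8 (l = -4*((3 + 0) - 5) = -4*(3 - 5) = -4*(-2) = 8)
q = 18
j = 36 (j = 3*(4 + 8) = 3*12 = 36)
(q*j)*13 = (18*36)*13 = 648*13 = 8424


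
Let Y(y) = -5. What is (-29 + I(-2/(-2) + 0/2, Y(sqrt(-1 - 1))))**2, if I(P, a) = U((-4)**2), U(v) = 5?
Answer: 576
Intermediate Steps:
I(P, a) = 5
(-29 + I(-2/(-2) + 0/2, Y(sqrt(-1 - 1))))**2 = (-29 + 5)**2 = (-24)**2 = 576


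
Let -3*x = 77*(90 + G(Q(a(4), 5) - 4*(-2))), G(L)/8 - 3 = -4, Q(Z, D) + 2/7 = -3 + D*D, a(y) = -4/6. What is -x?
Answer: 6314/3 ≈ 2104.7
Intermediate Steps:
a(y) = -2/3 (a(y) = -4*1/6 = -2/3)
Q(Z, D) = -23/7 + D**2 (Q(Z, D) = -2/7 + (-3 + D*D) = -2/7 + (-3 + D**2) = -23/7 + D**2)
G(L) = -8 (G(L) = 24 + 8*(-4) = 24 - 32 = -8)
x = -6314/3 (x = -77*(90 - 8)/3 = -77*82/3 = -1/3*6314 = -6314/3 ≈ -2104.7)
-x = -1*(-6314/3) = 6314/3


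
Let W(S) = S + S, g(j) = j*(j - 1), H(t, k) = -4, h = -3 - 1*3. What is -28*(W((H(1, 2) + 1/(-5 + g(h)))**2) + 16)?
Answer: -1823416/1369 ≈ -1331.9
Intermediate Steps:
h = -6 (h = -3 - 3 = -6)
g(j) = j*(-1 + j)
W(S) = 2*S
-28*(W((H(1, 2) + 1/(-5 + g(h)))**2) + 16) = -28*(2*(-4 + 1/(-5 - 6*(-1 - 6)))**2 + 16) = -28*(2*(-4 + 1/(-5 - 6*(-7)))**2 + 16) = -28*(2*(-4 + 1/(-5 + 42))**2 + 16) = -28*(2*(-4 + 1/37)**2 + 16) = -28*(2*(-147/37)**2 + 16) = -28*(2*(21609/1369) + 16) = -28*(43218/1369 + 16) = -28*65122/1369 = -1823416/1369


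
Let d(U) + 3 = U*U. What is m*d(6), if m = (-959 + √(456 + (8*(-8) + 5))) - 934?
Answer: -62469 + 33*√397 ≈ -61812.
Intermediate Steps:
d(U) = -3 + U² (d(U) = -3 + U*U = -3 + U²)
m = -1893 + √397 (m = (-959 + √(456 + (-64 + 5))) - 934 = (-959 + √(456 - 59)) - 934 = (-959 + √397) - 934 = -1893 + √397 ≈ -1873.1)
m*d(6) = (-1893 + √397)*(-3 + 6²) = (-1893 + √397)*(-3 + 36) = (-1893 + √397)*33 = -62469 + 33*√397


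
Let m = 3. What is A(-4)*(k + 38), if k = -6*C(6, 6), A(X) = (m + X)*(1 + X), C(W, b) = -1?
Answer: 132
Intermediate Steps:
A(X) = (1 + X)*(3 + X) (A(X) = (3 + X)*(1 + X) = (1 + X)*(3 + X))
k = 6 (k = -6*(-1) = 6)
A(-4)*(k + 38) = (3 + (-4)² + 4*(-4))*(6 + 38) = (3 + 16 - 16)*44 = 3*44 = 132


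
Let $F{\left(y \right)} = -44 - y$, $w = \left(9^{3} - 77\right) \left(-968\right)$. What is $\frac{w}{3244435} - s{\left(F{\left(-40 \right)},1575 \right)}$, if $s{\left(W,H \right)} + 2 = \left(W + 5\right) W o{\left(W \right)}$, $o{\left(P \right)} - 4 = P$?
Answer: $\frac{5857734}{3244435} \approx 1.8055$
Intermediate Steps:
$w = -631136$ ($w = \left(729 - 77\right) \left(-968\right) = 652 \left(-968\right) = -631136$)
$o{\left(P \right)} = 4 + P$
$s{\left(W,H \right)} = -2 + W \left(4 + W\right) \left(5 + W\right)$ ($s{\left(W,H \right)} = -2 + \left(W + 5\right) W \left(4 + W\right) = -2 + \left(5 + W\right) W \left(4 + W\right) = -2 + W \left(4 + W\right) \left(5 + W\right)$)
$\frac{w}{3244435} - s{\left(F{\left(-40 \right)},1575 \right)} = - \frac{631136}{3244435} - \left(-2 + \left(-44 - -40\right)^{3} + 9 \left(-44 - -40\right)^{2} + 20 \left(-44 - -40\right)\right) = \left(-631136\right) \frac{1}{3244435} - \left(-2 + \left(-44 + 40\right)^{3} + 9 \left(-44 + 40\right)^{2} + 20 \left(-44 + 40\right)\right) = - \frac{631136}{3244435} - \left(-2 + \left(-4\right)^{3} + 9 \left(-4\right)^{2} + 20 \left(-4\right)\right) = - \frac{631136}{3244435} - \left(-2 - 64 + 9 \cdot 16 - 80\right) = - \frac{631136}{3244435} - \left(-2 - 64 + 144 - 80\right) = - \frac{631136}{3244435} - -2 = - \frac{631136}{3244435} + 2 = \frac{5857734}{3244435}$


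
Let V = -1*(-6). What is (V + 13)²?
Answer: 361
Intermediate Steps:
V = 6
(V + 13)² = (6 + 13)² = 19² = 361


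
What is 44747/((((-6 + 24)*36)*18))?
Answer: 44747/11664 ≈ 3.8363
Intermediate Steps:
44747/((((-6 + 24)*36)*18)) = 44747/(((18*36)*18)) = 44747/((648*18)) = 44747/11664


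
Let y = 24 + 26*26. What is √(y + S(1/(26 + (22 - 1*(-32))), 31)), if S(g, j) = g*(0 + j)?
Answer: √280155/20 ≈ 26.465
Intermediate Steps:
S(g, j) = g*j
y = 700 (y = 24 + 676 = 700)
√(y + S(1/(26 + (22 - 1*(-32))), 31)) = √(700 + 31/(26 + (22 - 1*(-32)))) = √(700 + 31/(26 + (22 + 32))) = √(700 + 31/(26 + 54)) = √(700 + 31/80) = √(56031/80) = √280155/20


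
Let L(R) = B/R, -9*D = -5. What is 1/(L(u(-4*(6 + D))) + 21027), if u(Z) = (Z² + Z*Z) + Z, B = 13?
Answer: 109268/2297579289 ≈ 4.7558e-5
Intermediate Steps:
D = 5/9 (D = -⅑*(-5) = 5/9 ≈ 0.55556)
u(Z) = Z + 2*Z² (u(Z) = (Z² + Z²) + Z = 2*Z² + Z = Z + 2*Z²)
L(R) = 13/R
1/(L(u(-4*(6 + D))) + 21027) = 1/(13/(((-4*(6 + 5/9))*(1 + 2*(-4*(6 + 5/9))))) + 21027) = 1/(13/(((-4*59/9)*(1 + 2*(-4*59/9)))) + 21027) = 1/(13/((-236*(1 + 2*(-236/9))/9)) + 21027) = 1/(13/((-236*(1 - 472/9)/9)) + 21027) = 1/(13/((-236/9*(-463/9))) + 21027) = 1/(13/(109268/81) + 21027) = 1/(13*(81/109268) + 21027) = 1/(1053/109268 + 21027) = 1/(2297579289/109268) = 109268/2297579289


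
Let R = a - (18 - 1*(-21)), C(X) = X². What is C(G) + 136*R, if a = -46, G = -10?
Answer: -11460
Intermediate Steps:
R = -85 (R = -46 - (18 - 1*(-21)) = -46 - (18 + 21) = -46 - 1*39 = -46 - 39 = -85)
C(G) + 136*R = (-10)² + 136*(-85) = 100 - 11560 = -11460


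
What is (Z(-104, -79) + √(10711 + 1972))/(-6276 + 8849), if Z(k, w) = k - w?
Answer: -25/2573 + √12683/2573 ≈ 0.034053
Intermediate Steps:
(Z(-104, -79) + √(10711 + 1972))/(-6276 + 8849) = ((-104 - 1*(-79)) + √(10711 + 1972))/(-6276 + 8849) = ((-104 + 79) + √12683)/2573 = (-25 + √12683)*(1/2573) = -25/2573 + √12683/2573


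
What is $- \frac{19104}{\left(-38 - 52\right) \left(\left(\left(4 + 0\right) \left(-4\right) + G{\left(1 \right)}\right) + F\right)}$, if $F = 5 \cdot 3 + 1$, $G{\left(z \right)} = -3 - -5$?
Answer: $\frac{1592}{15} \approx 106.13$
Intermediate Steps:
$G{\left(z \right)} = 2$ ($G{\left(z \right)} = -3 + 5 = 2$)
$F = 16$ ($F = 15 + 1 = 16$)
$- \frac{19104}{\left(-38 - 52\right) \left(\left(\left(4 + 0\right) \left(-4\right) + G{\left(1 \right)}\right) + F\right)} = - \frac{19104}{\left(-38 - 52\right) \left(\left(\left(4 + 0\right) \left(-4\right) + 2\right) + 16\right)} = - \frac{19104}{\left(-90\right) \left(\left(4 \left(-4\right) + 2\right) + 16\right)} = - \frac{19104}{\left(-90\right) \left(\left(-16 + 2\right) + 16\right)} = - \frac{19104}{\left(-90\right) \left(-14 + 16\right)} = - \frac{19104}{\left(-90\right) 2} = - \frac{19104}{-180} = \left(-19104\right) \left(- \frac{1}{180}\right) = \frac{1592}{15}$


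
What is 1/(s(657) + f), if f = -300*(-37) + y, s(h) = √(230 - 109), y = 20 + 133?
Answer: 1/11264 ≈ 8.8778e-5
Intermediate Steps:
y = 153
s(h) = 11 (s(h) = √121 = 11)
f = 11253 (f = -300*(-37) + 153 = 11100 + 153 = 11253)
1/(s(657) + f) = 1/(11 + 11253) = 1/11264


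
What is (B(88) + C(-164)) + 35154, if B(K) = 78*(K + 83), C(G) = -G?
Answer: 48656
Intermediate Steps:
B(K) = 6474 + 78*K (B(K) = 78*(83 + K) = 6474 + 78*K)
(B(88) + C(-164)) + 35154 = ((6474 + 78*88) - 1*(-164)) + 35154 = ((6474 + 6864) + 164) + 35154 = (13338 + 164) + 35154 = 13502 + 35154 = 48656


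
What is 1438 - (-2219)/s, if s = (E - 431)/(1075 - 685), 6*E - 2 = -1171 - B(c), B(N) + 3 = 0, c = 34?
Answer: 7247/134 ≈ 54.082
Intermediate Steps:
B(N) = -3 (B(N) = -3 + 0 = -3)
E = -583/3 (E = ⅓ + (-1171 - 1*(-3))/6 = ⅓ + (-1171 + 3)/6 = ⅓ + (⅙)*(-1168) = ⅓ - 584/3 = -583/3 ≈ -194.33)
s = -938/585 (s = (-583/3 - 431)/(1075 - 685) = -1876/3/390 = -1876/3*1/390 = -938/585 ≈ -1.6034)
1438 - (-2219)/s = 1438 - (-2219)/(-938/585) = 1438 - (-2219)*(-585)/938 = 1438 - 1*185445/134 = 1438 - 185445/134 = 7247/134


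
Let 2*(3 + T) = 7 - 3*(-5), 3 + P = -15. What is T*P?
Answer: -144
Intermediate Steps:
P = -18 (P = -3 - 15 = -18)
T = 8 (T = -3 + (7 - 3*(-5))/2 = -3 + (7 + 15)/2 = -3 + (½)*22 = -3 + 11 = 8)
T*P = 8*(-18) = -144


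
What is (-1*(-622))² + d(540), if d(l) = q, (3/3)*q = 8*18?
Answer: 387028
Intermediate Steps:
q = 144 (q = 8*18 = 144)
d(l) = 144
(-1*(-622))² + d(540) = (-1*(-622))² + 144 = 622² + 144 = 386884 + 144 = 387028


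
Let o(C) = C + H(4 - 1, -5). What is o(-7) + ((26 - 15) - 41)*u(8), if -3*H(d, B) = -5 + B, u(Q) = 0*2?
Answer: -11/3 ≈ -3.6667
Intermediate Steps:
u(Q) = 0
H(d, B) = 5/3 - B/3 (H(d, B) = -(-5 + B)/3 = 5/3 - B/3)
o(C) = 10/3 + C (o(C) = C + (5/3 - 1/3*(-5)) = C + (5/3 + 5/3) = C + 10/3 = 10/3 + C)
o(-7) + ((26 - 15) - 41)*u(8) = (10/3 - 7) + ((26 - 15) - 41)*0 = -11/3 + (11 - 41)*0 = -11/3 - 30*0 = -11/3 + 0 = -11/3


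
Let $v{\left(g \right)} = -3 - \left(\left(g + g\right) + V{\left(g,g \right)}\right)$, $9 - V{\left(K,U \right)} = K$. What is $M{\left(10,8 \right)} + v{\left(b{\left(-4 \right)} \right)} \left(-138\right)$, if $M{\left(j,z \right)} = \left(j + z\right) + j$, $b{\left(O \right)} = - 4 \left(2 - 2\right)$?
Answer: $1684$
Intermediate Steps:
$V{\left(K,U \right)} = 9 - K$
$b{\left(O \right)} = 0$ ($b{\left(O \right)} = \left(-4\right) 0 = 0$)
$M{\left(j,z \right)} = z + 2 j$
$v{\left(g \right)} = -12 - g$ ($v{\left(g \right)} = -3 - \left(\left(g + g\right) - \left(-9 + g\right)\right) = -3 - \left(2 g - \left(-9 + g\right)\right) = -3 - \left(9 + g\right) = -12 - g$)
$M{\left(10,8 \right)} + v{\left(b{\left(-4 \right)} \right)} \left(-138\right) = \left(8 + 2 \cdot 10\right) + \left(-12 - 0\right) \left(-138\right) = \left(8 + 20\right) + \left(-12 + 0\right) \left(-138\right) = 28 - -1656 = 28 + 1656 = 1684$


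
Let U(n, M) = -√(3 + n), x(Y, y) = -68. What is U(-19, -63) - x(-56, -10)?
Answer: 68 - 4*I ≈ 68.0 - 4.0*I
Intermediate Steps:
U(-19, -63) - x(-56, -10) = -√(3 - 19) - 1*(-68) = -√(-16) + 68 = -4*I + 68 = 68 - 4*I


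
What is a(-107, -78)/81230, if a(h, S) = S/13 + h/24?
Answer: -251/1949520 ≈ -0.00012875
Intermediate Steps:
a(h, S) = S/13 + h/24 (a(h, S) = S*(1/13) + h*(1/24) = S/13 + h/24)
a(-107, -78)/81230 = ((1/13)*(-78) + (1/24)*(-107))/81230 = (-6 - 107/24)*(1/81230) = -251/24*1/81230 = -251/1949520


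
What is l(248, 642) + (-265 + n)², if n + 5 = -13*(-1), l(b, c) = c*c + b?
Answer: 478461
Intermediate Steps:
l(b, c) = b + c² (l(b, c) = c² + b = b + c²)
n = 8 (n = -5 - 13*(-1) = -5 + 13 = 8)
l(248, 642) + (-265 + n)² = (248 + 642²) + (-265 + 8)² = (248 + 412164) + (-257)² = 412412 + 66049 = 478461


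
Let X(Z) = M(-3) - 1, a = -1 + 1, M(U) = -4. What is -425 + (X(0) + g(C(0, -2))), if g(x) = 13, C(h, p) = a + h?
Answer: -417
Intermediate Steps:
a = 0
C(h, p) = h (C(h, p) = 0 + h = h)
X(Z) = -5 (X(Z) = -4 - 1 = -5)
-425 + (X(0) + g(C(0, -2))) = -425 + (-5 + 13) = -425 + 8 = -417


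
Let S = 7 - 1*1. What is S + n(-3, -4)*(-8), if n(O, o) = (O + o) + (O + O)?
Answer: 110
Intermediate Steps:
S = 6 (S = 7 - 1 = 6)
n(O, o) = o + 3*O (n(O, o) = (O + o) + 2*O = o + 3*O)
S + n(-3, -4)*(-8) = 6 + (-4 + 3*(-3))*(-8) = 6 + (-4 - 9)*(-8) = 6 - 13*(-8) = 6 + 104 = 110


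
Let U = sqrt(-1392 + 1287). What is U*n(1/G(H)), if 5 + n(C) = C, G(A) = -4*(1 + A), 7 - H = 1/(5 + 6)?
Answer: -1751*I*sqrt(105)/348 ≈ -51.559*I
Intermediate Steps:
H = 76/11 (H = 7 - 1/(5 + 6) = 7 - 1/11 = 76/11 ≈ 6.9091)
G(A) = -4 - 4*A
n(C) = -5 + C
U = I*sqrt(105) (U = sqrt(-105) = I*sqrt(105) ≈ 10.247*I)
U*n(1/G(H)) = (I*sqrt(105))*(-5 + 1/(-4 - 4*76/11)) = (I*sqrt(105))*(-5 + 1/(-4 - 304/11)) = (I*sqrt(105))*(-5 + 1/(-348/11)) = (I*sqrt(105))*(-5 - 11/348) = (I*sqrt(105))*(-1751/348) = -1751*I*sqrt(105)/348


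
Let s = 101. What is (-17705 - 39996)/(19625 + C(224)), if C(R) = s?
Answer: -8243/2818 ≈ -2.9251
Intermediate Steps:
C(R) = 101
(-17705 - 39996)/(19625 + C(224)) = (-17705 - 39996)/(19625 + 101) = -57701/19726 = -57701*1/19726 = -8243/2818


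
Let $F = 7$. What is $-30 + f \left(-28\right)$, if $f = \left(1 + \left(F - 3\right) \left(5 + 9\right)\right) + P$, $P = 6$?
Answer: $-1794$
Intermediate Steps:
$f = 63$ ($f = \left(1 + \left(7 - 3\right) \left(5 + 9\right)\right) + 6 = \left(1 + 4 \cdot 14\right) + 6 = \left(1 + 56\right) + 6 = 57 + 6 = 63$)
$-30 + f \left(-28\right) = -30 + 63 \left(-28\right) = -30 - 1764 = -1794$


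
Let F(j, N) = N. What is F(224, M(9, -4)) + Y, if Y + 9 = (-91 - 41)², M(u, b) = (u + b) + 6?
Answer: 17426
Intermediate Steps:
M(u, b) = 6 + b + u (M(u, b) = (b + u) + 6 = 6 + b + u)
Y = 17415 (Y = -9 + (-91 - 41)² = -9 + (-132)² = -9 + 17424 = 17415)
F(224, M(9, -4)) + Y = (6 - 4 + 9) + 17415 = 11 + 17415 = 17426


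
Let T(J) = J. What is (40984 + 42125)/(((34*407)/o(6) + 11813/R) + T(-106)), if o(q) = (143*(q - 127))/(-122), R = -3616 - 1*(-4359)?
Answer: 97132729551/8728183 ≈ 11129.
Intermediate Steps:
R = 743 (R = -3616 + 4359 = 743)
o(q) = 18161/122 - 143*q/122 (o(q) = (143*(-127 + q))*(-1/122) = (-18161 + 143*q)*(-1/122) = 18161/122 - 143*q/122)
(40984 + 42125)/(((34*407)/o(6) + 11813/R) + T(-106)) = (40984 + 42125)/(((34*407)/(18161/122 - 143/122*6) + 11813/743) - 106) = 83109/((13838/(18161/122 - 429/61) + 11813*(1/743)) - 106) = 83109/((13838/(17303/122) + 11813/743) - 106) = 83109/((13838*(122/17303) + 11813/743) - 106) = 83109/((153476/1573 + 11813/743) - 106) = 83109/(132614517/1168739 - 106) = 83109/(8728183/1168739) = 83109*(1168739/8728183) = 97132729551/8728183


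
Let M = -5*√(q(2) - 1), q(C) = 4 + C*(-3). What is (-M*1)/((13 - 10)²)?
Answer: 5*I*√3/9 ≈ 0.96225*I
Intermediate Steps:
q(C) = 4 - 3*C
M = -5*I*√3 (M = -5*√((4 - 3*2) - 1) = -5*√((4 - 6) - 1) = -5*√(-2 - 1) = -5*I*√3 ≈ -8.6602*I)
(-M*1)/((13 - 10)²) = (-(-5)*I*√3*1)/((13 - 10)²) = ((5*I*√3)*1)/(3²) = (5*I*√3)/9 = (5*I*√3)*(⅑) = 5*I*√3/9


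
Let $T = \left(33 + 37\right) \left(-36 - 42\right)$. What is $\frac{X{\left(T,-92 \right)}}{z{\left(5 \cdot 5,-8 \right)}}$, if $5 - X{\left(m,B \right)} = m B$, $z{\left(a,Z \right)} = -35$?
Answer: $\frac{100463}{7} \approx 14352.0$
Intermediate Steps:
$T = -5460$ ($T = 70 \left(-78\right) = -5460$)
$X{\left(m,B \right)} = 5 - B m$ ($X{\left(m,B \right)} = 5 - m B = 5 - B m$)
$\frac{X{\left(T,-92 \right)}}{z{\left(5 \cdot 5,-8 \right)}} = \frac{5 - \left(-92\right) \left(-5460\right)}{-35} = \left(5 - 502320\right) \left(- \frac{1}{35}\right) = \left(-502315\right) \left(- \frac{1}{35}\right) = \frac{100463}{7}$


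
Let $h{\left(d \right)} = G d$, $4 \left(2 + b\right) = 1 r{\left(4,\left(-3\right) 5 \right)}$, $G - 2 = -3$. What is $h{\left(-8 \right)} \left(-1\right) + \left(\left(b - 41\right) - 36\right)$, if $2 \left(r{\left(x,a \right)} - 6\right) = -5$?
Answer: $- \frac{689}{8} \approx -86.125$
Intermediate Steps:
$G = -1$ ($G = 2 - 3 = -1$)
$r{\left(x,a \right)} = \frac{7}{2}$ ($r{\left(x,a \right)} = 6 + \frac{1}{2} \left(-5\right) = 6 - \frac{5}{2} = \frac{7}{2}$)
$b = - \frac{9}{8}$ ($b = -2 + \frac{1 \cdot \frac{7}{2}}{4} = -2 + \frac{1}{4} \cdot \frac{7}{2} = -2 + \frac{7}{8} = - \frac{9}{8} \approx -1.125$)
$h{\left(d \right)} = - d$
$h{\left(-8 \right)} \left(-1\right) + \left(\left(b - 41\right) - 36\right) = \left(-1\right) \left(-8\right) \left(-1\right) - \frac{625}{8} = 8 \left(-1\right) - \frac{625}{8} = -8 - \frac{625}{8} = - \frac{689}{8}$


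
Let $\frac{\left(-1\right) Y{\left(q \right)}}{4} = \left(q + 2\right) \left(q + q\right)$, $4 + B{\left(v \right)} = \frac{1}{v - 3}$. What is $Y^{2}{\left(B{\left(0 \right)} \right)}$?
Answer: $\frac{529984}{81} \approx 6543.0$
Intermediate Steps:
$B{\left(v \right)} = -4 + \frac{1}{-3 + v}$ ($B{\left(v \right)} = -4 + \frac{1}{v - 3} = -4 + \frac{1}{-3 + v}$)
$Y{\left(q \right)} = - 8 q \left(2 + q\right)$ ($Y{\left(q \right)} = - 4 \left(q + 2\right) \left(q + q\right) = - 4 \left(2 + q\right) 2 q = - 4 \cdot 2 q \left(2 + q\right) = - 8 q \left(2 + q\right)$)
$Y^{2}{\left(B{\left(0 \right)} \right)} = \left(- 8 \frac{13 - 0}{-3 + 0} \left(2 + \frac{13 - 0}{-3 + 0}\right)\right)^{2} = \left(- 8 \frac{13 + 0}{-3} \left(2 + \frac{13 + 0}{-3}\right)\right)^{2} = \left(- 8 \left(\left(- \frac{1}{3}\right) 13\right) \left(2 - \frac{13}{3}\right)\right)^{2} = \left(\left(-8\right) \left(- \frac{13}{3}\right) \left(2 - \frac{13}{3}\right)\right)^{2} = \left(\left(-8\right) \left(- \frac{13}{3}\right) \left(- \frac{7}{3}\right)\right)^{2} = \left(- \frac{728}{9}\right)^{2} = \frac{529984}{81}$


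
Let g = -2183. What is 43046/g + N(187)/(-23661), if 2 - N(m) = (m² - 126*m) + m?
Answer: -110356230/5739107 ≈ -19.229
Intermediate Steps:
N(m) = 2 - m² + 125*m (N(m) = 2 - ((m² - 126*m) + m) = 2 - (m² - 125*m) = 2 + (-m² + 125*m) = 2 - m² + 125*m)
43046/g + N(187)/(-23661) = 43046/(-2183) + (2 - 1*187² + 125*187)/(-23661) = 43046*(-1/2183) + (2 - 1*34969 + 23375)*(-1/23661) = -43046/2183 + (2 - 34969 + 23375)*(-1/23661) = -43046/2183 - 11592*(-1/23661) = -43046/2183 + 1288/2629 = -110356230/5739107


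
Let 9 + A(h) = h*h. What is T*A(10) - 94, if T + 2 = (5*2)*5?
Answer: 4274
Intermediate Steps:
A(h) = -9 + h² (A(h) = -9 + h*h = -9 + h²)
T = 48 (T = -2 + (5*2)*5 = -2 + 10*5 = -2 + 50 = 48)
T*A(10) - 94 = 48*(-9 + 10²) - 94 = 48*(-9 + 100) - 94 = 48*91 - 94 = 4368 - 94 = 4274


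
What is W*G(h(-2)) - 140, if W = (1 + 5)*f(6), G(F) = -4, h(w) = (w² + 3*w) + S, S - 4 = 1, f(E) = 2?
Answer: -188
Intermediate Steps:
S = 5 (S = 4 + 1 = 5)
h(w) = 5 + w² + 3*w (h(w) = (w² + 3*w) + 5 = 5 + w² + 3*w)
W = 12 (W = (1 + 5)*2 = 6*2 = 12)
W*G(h(-2)) - 140 = 12*(-4) - 140 = -48 - 140 = -188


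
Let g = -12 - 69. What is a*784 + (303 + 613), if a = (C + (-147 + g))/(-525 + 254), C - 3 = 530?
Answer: 9116/271 ≈ 33.638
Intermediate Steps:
C = 533 (C = 3 + 530 = 533)
g = -81
a = -305/271 (a = (533 + (-147 - 81))/(-525 + 254) = (533 - 228)/(-271) = 305*(-1/271) = -305/271 ≈ -1.1255)
a*784 + (303 + 613) = -305/271*784 + (303 + 613) = -239120/271 + 916 = 9116/271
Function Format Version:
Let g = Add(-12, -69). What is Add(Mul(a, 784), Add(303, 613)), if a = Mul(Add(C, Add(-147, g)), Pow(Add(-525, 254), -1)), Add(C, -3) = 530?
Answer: Rational(9116, 271) ≈ 33.638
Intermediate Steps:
C = 533 (C = Add(3, 530) = 533)
g = -81
a = Rational(-305, 271) (a = Mul(Add(533, Add(-147, -81)), Pow(Add(-525, 254), -1)) = Mul(Add(533, -228), Pow(-271, -1)) = Mul(305, Rational(-1, 271)) = Rational(-305, 271) ≈ -1.1255)
Add(Mul(a, 784), Add(303, 613)) = Add(Mul(Rational(-305, 271), 784), Add(303, 613)) = Add(Rational(-239120, 271), 916) = Rational(9116, 271)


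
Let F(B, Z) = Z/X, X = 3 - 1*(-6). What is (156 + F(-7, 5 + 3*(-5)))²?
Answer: 1943236/81 ≈ 23991.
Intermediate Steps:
X = 9 (X = 3 + 6 = 9)
F(B, Z) = Z/9
(156 + F(-7, 5 + 3*(-5)))² = (156 + (5 + 3*(-5))/9)² = (156 + (5 - 15)/9)² = (156 + (⅑)*(-10))² = (156 - 10/9)² = (1394/9)² = 1943236/81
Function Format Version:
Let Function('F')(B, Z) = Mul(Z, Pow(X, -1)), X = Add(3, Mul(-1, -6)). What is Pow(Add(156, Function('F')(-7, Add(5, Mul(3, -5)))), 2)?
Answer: Rational(1943236, 81) ≈ 23991.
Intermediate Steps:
X = 9 (X = Add(3, 6) = 9)
Function('F')(B, Z) = Mul(Rational(1, 9), Z) (Function('F')(B, Z) = Mul(Z, Pow(9, -1)) = Mul(Z, Rational(1, 9)) = Mul(Rational(1, 9), Z))
Pow(Add(156, Function('F')(-7, Add(5, Mul(3, -5)))), 2) = Pow(Add(156, Mul(Rational(1, 9), Add(5, Mul(3, -5)))), 2) = Pow(Add(156, Mul(Rational(1, 9), Add(5, -15))), 2) = Pow(Add(156, Mul(Rational(1, 9), -10)), 2) = Pow(Add(156, Rational(-10, 9)), 2) = Pow(Rational(1394, 9), 2) = Rational(1943236, 81)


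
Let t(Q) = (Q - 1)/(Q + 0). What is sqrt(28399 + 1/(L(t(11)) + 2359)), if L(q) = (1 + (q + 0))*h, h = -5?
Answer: sqrt(4742010678587)/12922 ≈ 168.52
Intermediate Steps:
t(Q) = (-1 + Q)/Q
L(q) = -5 - 5*q (L(q) = (1 + (q + 0))*(-5) = (1 + q)*(-5) = -5 - 5*q)
sqrt(28399 + 1/(L(t(11)) + 2359)) = sqrt(28399 + 1/((-5 - 5*(-1 + 11)/11) + 2359)) = sqrt(28399 + 1/((-5 - 5*10/11) + 2359)) = sqrt(28399 + 1/((-5 - 50/11) + 2359)) = sqrt(28399 + 1/(-105/11 + 2359)) = sqrt(28399 + 1/(25844/11)) = sqrt(28399 + 11/25844) = sqrt(733943767/25844) = sqrt(4742010678587)/12922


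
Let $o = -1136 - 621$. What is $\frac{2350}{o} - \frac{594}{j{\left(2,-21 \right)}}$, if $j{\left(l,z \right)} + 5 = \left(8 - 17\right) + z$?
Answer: $\frac{137344}{8785} \approx 15.634$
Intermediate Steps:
$o = -1757$
$j{\left(l,z \right)} = -14 + z$ ($j{\left(l,z \right)} = -5 + \left(\left(8 - 17\right) + z\right) = -5 + \left(-9 + z\right) = -14 + z$)
$\frac{2350}{o} - \frac{594}{j{\left(2,-21 \right)}} = \frac{2350}{-1757} - \frac{594}{-14 - 21} = 2350 \left(- \frac{1}{1757}\right) - \frac{594}{-35} = - \frac{2350}{1757} - - \frac{594}{35} = - \frac{2350}{1757} + \frac{594}{35} = \frac{137344}{8785}$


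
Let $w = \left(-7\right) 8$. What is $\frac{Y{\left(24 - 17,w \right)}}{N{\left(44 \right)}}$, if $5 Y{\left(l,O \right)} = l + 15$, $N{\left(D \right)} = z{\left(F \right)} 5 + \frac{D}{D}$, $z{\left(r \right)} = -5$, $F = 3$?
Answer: $- \frac{11}{60} \approx -0.18333$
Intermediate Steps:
$w = -56$
$N{\left(D \right)} = -24$ ($N{\left(D \right)} = \left(-5\right) 5 + \frac{D}{D} = -25 + 1 = -24$)
$Y{\left(l,O \right)} = 3 + \frac{l}{5}$ ($Y{\left(l,O \right)} = \frac{l + 15}{5} = \frac{15 + l}{5} = 3 + \frac{l}{5}$)
$\frac{Y{\left(24 - 17,w \right)}}{N{\left(44 \right)}} = \frac{3 + \frac{24 - 17}{5}}{-24} = \left(3 + \frac{1}{5} \cdot 7\right) \left(- \frac{1}{24}\right) = \left(3 + \frac{7}{5}\right) \left(- \frac{1}{24}\right) = \frac{22}{5} \left(- \frac{1}{24}\right) = - \frac{11}{60}$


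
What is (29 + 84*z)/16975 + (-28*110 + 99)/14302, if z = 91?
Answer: 59136771/242776450 ≈ 0.24359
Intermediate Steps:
(29 + 84*z)/16975 + (-28*110 + 99)/14302 = (29 + 84*91)/16975 + (-28*110 + 99)/14302 = (29 + 7644)*(1/16975) + (-3080 + 99)*(1/14302) = 7673*(1/16975) - 2981*1/14302 = 7673/16975 - 2981/14302 = 59136771/242776450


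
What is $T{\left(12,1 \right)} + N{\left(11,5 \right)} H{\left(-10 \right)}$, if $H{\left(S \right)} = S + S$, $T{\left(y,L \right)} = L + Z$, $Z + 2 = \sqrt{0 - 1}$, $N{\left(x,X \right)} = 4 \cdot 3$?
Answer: $-241 + i \approx -241.0 + 1.0 i$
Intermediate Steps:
$N{\left(x,X \right)} = 12$
$Z = -2 + i$ ($Z = -2 + \sqrt{0 - 1} = -2 + \sqrt{-1} = -2 + i \approx -2.0 + 1.0 i$)
$T{\left(y,L \right)} = -2 + i + L$ ($T{\left(y,L \right)} = L - \left(2 - i\right) = -2 + i + L$)
$H{\left(S \right)} = 2 S$
$T{\left(12,1 \right)} + N{\left(11,5 \right)} H{\left(-10 \right)} = \left(-2 + i + 1\right) + 12 \cdot 2 \left(-10\right) = \left(-1 + i\right) + 12 \left(-20\right) = \left(-1 + i\right) - 240 = -241 + i$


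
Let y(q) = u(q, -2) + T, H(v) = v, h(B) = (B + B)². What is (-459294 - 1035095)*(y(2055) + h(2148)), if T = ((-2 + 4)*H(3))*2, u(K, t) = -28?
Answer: -27579845628400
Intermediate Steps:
h(B) = 4*B² (h(B) = (2*B)² = 4*B²)
T = 12 (T = ((-2 + 4)*3)*2 = (2*3)*2 = 6*2 = 12)
y(q) = -16 (y(q) = -28 + 12 = -16)
(-459294 - 1035095)*(y(2055) + h(2148)) = (-459294 - 1035095)*(-16 + 4*2148²) = -1494389*(-16 + 4*4613904) = -1494389*(-16 + 18455616) = -1494389*18455600 = -27579845628400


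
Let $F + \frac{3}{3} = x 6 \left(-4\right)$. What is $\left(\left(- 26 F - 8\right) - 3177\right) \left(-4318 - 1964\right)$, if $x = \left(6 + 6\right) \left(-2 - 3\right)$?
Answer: $255042918$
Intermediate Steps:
$x = -60$ ($x = 12 \left(-5\right) = -60$)
$F = 1439$ ($F = -1 + \left(-60\right) 6 \left(-4\right) = -1 - -1440 = -1 + 1440 = 1439$)
$\left(\left(- 26 F - 8\right) - 3177\right) \left(-4318 - 1964\right) = \left(\left(\left(-26\right) 1439 - 8\right) - 3177\right) \left(-4318 - 1964\right) = \left(\left(-37414 - 8\right) - 3177\right) \left(-6282\right) = \left(-37422 - 3177\right) \left(-6282\right) = \left(-40599\right) \left(-6282\right) = 255042918$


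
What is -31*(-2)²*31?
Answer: -3844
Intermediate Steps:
-31*(-2)²*31 = -31*4*31 = -124*31 = -3844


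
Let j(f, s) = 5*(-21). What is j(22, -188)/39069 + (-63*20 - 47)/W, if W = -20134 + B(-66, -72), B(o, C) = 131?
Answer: 16320956/260499069 ≈ 0.062653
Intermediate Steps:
j(f, s) = -105
W = -20003 (W = -20134 + 131 = -20003)
j(22, -188)/39069 + (-63*20 - 47)/W = -105/39069 + (-63*20 - 47)/(-20003) = -105*1/39069 + (-1260 - 47)*(-1/20003) = -35/13023 - 1307*(-1/20003) = -35/13023 + 1307/20003 = 16320956/260499069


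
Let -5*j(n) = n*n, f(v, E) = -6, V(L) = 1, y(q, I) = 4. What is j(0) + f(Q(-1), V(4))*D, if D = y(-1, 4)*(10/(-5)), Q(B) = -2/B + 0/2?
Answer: 48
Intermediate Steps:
Q(B) = -2/B (Q(B) = -2/B + 0*(½) = -2/B + 0 = -2/B)
D = -8 (D = 4*(10/(-5)) = 4*(10*(-⅕)) = 4*(-2) = -8)
j(n) = -n²/5 (j(n) = -n*n/5 = -n²/5)
j(0) + f(Q(-1), V(4))*D = -⅕*0² - 6*(-8) = -⅕*0 + 48 = 0 + 48 = 48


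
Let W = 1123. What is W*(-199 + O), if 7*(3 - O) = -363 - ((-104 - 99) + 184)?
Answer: -1154444/7 ≈ -1.6492e+5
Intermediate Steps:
O = 365/7 (O = 3 - (-363 - ((-104 - 99) + 184))/7 = 3 - (-363 - (-203 + 184))/7 = 3 - (-363 - 1*(-19))/7 = 3 - (-363 + 19)/7 = 3 - 1/7*(-344) = 3 + 344/7 = 365/7 ≈ 52.143)
W*(-199 + O) = 1123*(-199 + 365/7) = 1123*(-1028/7) = -1154444/7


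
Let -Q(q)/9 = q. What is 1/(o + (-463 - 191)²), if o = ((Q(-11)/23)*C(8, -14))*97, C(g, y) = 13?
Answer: 23/9962307 ≈ 2.3087e-6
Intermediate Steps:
Q(q) = -9*q
o = 124839/23 (o = ((-9*(-11)/23)*13)*97 = ((99*(1/23))*13)*97 = ((99/23)*13)*97 = (1287/23)*97 = 124839/23 ≈ 5427.8)
1/(o + (-463 - 191)²) = 1/(124839/23 + (-463 - 191)²) = 1/(124839/23 + (-654)²) = 1/(124839/23 + 427716) = 1/(9962307/23) = 23/9962307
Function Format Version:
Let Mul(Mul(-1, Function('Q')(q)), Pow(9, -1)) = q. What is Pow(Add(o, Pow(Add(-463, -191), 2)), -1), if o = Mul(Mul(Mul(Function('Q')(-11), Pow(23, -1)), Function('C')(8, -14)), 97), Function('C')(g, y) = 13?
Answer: Rational(23, 9962307) ≈ 2.3087e-6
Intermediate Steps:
Function('Q')(q) = Mul(-9, q)
o = Rational(124839, 23) (o = Mul(Mul(Mul(Mul(-9, -11), Pow(23, -1)), 13), 97) = Mul(Mul(Mul(99, Rational(1, 23)), 13), 97) = Mul(Mul(Rational(99, 23), 13), 97) = Mul(Rational(1287, 23), 97) = Rational(124839, 23) ≈ 5427.8)
Pow(Add(o, Pow(Add(-463, -191), 2)), -1) = Pow(Add(Rational(124839, 23), Pow(Add(-463, -191), 2)), -1) = Pow(Add(Rational(124839, 23), Pow(-654, 2)), -1) = Pow(Add(Rational(124839, 23), 427716), -1) = Pow(Rational(9962307, 23), -1) = Rational(23, 9962307)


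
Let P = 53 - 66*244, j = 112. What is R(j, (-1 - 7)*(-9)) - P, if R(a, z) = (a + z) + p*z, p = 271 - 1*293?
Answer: 14651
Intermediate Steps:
p = -22 (p = 271 - 293 = -22)
R(a, z) = a - 21*z (R(a, z) = (a + z) - 22*z = a - 21*z)
P = -16051 (P = 53 - 16104 = -16051)
R(j, (-1 - 7)*(-9)) - P = (112 - 21*(-1 - 7)*(-9)) - 1*(-16051) = (112 - (-168)*(-9)) + 16051 = (112 - 21*72) + 16051 = (112 - 1512) + 16051 = -1400 + 16051 = 14651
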